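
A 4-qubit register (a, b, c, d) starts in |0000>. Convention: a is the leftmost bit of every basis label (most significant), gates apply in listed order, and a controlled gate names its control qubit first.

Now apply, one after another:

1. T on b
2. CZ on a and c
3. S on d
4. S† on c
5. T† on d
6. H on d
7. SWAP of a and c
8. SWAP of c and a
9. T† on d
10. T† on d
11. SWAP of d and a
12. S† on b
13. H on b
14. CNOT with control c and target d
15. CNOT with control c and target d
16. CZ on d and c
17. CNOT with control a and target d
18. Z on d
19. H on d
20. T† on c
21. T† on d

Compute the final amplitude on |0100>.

|0100> carries amplitude sqrt(2)/4 in the final state. Key observation: gates 14-15 undo each other exactly, leaving only the rest of the circuit to track.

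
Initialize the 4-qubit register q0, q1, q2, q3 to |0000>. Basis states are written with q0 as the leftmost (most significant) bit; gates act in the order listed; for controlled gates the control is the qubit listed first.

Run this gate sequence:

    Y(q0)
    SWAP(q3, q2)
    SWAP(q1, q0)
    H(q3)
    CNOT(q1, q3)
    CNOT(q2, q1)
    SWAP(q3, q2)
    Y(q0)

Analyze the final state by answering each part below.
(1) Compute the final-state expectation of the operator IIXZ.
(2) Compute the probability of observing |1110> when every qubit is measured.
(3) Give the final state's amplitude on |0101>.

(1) The observable IIXZ averages to 1.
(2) A full measurement returns |1110> with probability 1/2.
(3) |0101> carries amplitude 0 in the final state.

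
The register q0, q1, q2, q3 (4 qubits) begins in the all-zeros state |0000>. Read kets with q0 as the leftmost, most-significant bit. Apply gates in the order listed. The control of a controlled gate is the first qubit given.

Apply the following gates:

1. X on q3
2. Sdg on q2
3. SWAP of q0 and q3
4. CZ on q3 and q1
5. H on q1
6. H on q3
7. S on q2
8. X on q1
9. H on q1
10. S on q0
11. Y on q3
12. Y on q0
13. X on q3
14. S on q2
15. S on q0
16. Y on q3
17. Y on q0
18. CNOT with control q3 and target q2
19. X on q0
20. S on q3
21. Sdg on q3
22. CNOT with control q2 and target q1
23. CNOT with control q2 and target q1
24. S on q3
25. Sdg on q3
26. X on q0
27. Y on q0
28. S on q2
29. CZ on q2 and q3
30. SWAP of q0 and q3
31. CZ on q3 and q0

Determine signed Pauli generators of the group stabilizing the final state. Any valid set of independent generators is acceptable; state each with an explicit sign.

The stabilizer group can be generated by -XIYI, +ZIZI, +IZII, +IIIZ, among other valid generating sets. Key observation: the block from step 19 through step 26 cancels to the identity and can be dropped.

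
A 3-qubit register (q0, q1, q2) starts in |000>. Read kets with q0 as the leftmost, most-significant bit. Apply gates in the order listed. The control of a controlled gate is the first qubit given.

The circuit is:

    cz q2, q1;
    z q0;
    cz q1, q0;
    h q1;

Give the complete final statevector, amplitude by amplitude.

After the circuit, the state carries amplitude sqrt(2)/2 on |000>, sqrt(2)/2 on |010>, and 0 on every other basis state.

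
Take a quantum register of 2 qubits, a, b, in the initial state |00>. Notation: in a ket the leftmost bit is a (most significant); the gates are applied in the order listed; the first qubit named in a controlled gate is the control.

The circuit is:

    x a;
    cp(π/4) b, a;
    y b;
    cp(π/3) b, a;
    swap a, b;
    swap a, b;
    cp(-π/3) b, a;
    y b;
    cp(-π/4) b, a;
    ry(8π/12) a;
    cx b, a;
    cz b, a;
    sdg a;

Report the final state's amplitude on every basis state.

The final amplitudes are -sqrt(3)/2 on |00>, 0 on |01>, -I/2 on |10>, 0 on |11>. Key observation: steps 2-9 multiply out to the identity, so the circuit reduces to the remaining gates.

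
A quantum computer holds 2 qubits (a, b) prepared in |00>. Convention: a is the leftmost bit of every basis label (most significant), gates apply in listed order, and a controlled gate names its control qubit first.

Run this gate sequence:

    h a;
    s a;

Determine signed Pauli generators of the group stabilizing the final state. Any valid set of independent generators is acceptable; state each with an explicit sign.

One valid set of independent stabilizer generators is +YI, +IZ (any independent generating set of the same group is equally correct).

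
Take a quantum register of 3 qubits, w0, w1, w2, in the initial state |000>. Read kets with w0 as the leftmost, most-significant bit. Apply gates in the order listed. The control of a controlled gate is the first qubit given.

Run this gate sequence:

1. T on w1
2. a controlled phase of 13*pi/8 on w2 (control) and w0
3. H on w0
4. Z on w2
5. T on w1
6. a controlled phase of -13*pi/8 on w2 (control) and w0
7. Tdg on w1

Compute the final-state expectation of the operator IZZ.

The observable IZZ averages to 1.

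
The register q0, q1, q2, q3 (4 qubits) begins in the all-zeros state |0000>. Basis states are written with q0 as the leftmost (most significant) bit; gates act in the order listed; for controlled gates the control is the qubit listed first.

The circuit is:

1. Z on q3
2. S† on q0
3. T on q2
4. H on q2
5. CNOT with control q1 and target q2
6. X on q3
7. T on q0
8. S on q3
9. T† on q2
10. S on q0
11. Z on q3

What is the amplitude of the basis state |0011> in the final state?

|0011> carries amplitude -sqrt(2)*exp(I*pi/4)/2 in the final state.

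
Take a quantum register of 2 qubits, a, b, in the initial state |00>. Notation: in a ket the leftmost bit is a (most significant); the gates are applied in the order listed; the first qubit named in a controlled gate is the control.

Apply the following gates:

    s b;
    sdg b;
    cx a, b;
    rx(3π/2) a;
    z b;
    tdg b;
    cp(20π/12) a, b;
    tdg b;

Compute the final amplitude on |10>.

The final state's coefficient on |10> equals -sqrt(2)*I/2. Key observation: gates 1-2 undo each other exactly, leaving only the rest of the circuit to track.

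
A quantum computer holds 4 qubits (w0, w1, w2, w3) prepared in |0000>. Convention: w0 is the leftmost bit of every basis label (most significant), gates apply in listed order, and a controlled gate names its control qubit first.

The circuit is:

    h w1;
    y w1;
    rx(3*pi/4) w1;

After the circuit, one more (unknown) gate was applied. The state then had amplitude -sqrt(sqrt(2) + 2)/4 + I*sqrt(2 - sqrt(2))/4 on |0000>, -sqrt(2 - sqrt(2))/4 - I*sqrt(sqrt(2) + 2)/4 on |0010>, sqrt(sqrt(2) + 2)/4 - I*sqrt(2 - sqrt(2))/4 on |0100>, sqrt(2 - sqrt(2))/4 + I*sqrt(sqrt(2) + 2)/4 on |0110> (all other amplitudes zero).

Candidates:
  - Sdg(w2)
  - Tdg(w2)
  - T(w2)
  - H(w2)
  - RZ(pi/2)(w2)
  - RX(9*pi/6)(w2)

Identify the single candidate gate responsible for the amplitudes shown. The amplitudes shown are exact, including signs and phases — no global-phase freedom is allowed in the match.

The applied gate was RX(9*pi/6)(w2).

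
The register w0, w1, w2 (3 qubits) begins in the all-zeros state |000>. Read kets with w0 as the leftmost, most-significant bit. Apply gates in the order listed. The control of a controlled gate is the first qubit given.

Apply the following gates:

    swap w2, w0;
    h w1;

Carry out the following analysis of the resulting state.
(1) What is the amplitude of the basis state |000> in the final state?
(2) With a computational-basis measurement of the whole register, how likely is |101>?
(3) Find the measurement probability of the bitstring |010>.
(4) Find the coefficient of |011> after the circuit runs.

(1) The final state's coefficient on |000> equals sqrt(2)/2.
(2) A full measurement returns |101> with probability 0.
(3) The probability of measuring |010> is 1/2.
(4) The amplitude on |011> is 0.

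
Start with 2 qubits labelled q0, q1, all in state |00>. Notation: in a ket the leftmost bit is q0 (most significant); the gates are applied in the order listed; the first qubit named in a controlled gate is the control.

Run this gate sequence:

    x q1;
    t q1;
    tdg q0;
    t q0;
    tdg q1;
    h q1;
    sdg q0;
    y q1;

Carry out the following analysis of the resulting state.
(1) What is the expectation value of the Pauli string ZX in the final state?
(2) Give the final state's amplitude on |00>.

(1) In the final state, ZX has expectation 1. Key observation: steps 2-5 multiply out to the identity, so the circuit reduces to the remaining gates.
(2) The final state's coefficient on |00> equals sqrt(2)*I/2.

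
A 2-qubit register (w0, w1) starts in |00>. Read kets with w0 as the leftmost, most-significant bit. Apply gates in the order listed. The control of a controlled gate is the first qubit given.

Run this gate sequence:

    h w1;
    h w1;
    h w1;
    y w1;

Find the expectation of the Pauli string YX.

The expectation value of YX is 0. Key observation: gates 1-2 undo each other exactly, leaving only the rest of the circuit to track.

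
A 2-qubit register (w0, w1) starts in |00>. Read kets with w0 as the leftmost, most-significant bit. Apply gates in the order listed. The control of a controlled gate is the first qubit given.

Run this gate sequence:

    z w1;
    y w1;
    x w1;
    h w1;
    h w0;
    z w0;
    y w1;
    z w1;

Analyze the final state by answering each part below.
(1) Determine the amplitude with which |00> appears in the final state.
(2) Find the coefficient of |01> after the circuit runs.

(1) The amplitude on |00> is 1/2.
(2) |01> carries amplitude 1/2 in the final state.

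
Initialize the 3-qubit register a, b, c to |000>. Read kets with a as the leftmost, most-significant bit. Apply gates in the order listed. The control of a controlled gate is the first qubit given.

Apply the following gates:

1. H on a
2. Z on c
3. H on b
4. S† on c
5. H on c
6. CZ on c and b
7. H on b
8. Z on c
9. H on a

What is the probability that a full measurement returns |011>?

Outcome |011> occurs with probability 1/2.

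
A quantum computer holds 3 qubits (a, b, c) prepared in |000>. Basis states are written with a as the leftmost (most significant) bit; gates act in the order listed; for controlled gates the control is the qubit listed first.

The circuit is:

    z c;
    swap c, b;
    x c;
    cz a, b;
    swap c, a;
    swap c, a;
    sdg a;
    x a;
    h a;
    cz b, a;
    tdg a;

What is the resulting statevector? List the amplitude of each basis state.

The resulting statevector has amplitude sqrt(2)/2 on |001>, sqrt(2)*exp(3*I*pi/4)/2 on |101>, and 0 on every other basis state. Key observation: the block from step 5 through step 6 cancels to the identity and can be dropped.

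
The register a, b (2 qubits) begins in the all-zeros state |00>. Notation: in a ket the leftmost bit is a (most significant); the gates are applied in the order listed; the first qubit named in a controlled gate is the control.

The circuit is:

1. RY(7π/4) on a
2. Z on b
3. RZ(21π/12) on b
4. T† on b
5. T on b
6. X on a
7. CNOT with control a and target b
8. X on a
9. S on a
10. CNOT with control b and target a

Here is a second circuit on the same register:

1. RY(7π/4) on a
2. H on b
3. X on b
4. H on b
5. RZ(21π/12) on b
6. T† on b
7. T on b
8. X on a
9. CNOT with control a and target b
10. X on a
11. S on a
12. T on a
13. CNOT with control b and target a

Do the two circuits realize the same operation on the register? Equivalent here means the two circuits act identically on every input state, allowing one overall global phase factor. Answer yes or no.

No, they are not equivalent — no single phase factor reconciles the two unitaries.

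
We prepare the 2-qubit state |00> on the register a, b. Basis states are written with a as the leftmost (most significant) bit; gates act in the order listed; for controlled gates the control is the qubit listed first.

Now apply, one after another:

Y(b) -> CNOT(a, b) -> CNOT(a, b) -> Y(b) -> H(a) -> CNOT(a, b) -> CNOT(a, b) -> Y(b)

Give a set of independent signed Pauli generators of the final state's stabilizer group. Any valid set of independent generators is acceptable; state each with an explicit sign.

The stabilizer group can be generated by +XI, -IZ, among other valid generating sets.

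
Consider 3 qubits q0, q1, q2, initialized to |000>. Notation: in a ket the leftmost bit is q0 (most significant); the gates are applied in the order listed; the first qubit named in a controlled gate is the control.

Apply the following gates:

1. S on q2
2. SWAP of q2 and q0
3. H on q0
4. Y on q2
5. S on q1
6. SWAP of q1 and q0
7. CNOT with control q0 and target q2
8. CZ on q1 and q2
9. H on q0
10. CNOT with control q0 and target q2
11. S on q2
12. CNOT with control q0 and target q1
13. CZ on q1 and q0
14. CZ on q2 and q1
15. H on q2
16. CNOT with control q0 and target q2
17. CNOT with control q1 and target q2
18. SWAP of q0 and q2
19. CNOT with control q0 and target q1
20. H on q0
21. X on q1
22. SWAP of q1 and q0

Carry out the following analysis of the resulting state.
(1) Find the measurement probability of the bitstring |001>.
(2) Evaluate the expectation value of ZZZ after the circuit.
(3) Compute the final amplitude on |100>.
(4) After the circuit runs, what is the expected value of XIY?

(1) A full measurement returns |001> with probability 1/4.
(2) The observable ZZZ averages to 0.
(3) The amplitude on |100> is -1/2.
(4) In the final state, XIY has expectation 0.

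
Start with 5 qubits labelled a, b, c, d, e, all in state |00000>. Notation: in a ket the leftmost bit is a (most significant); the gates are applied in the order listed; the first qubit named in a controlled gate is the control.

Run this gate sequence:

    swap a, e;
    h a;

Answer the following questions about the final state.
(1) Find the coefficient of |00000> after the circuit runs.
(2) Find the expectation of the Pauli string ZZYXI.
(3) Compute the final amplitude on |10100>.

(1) The final state's coefficient on |00000> equals sqrt(2)/2.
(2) The expectation value of ZZYXI is 0.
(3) The amplitude on |10100> is 0.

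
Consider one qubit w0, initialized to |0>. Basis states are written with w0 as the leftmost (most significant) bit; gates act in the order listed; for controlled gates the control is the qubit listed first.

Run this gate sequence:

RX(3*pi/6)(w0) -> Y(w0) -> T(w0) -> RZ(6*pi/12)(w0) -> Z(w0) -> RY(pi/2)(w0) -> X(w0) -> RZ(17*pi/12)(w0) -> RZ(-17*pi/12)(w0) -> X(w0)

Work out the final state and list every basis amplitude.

The final amplitudes are -1/2 + exp(3*I*pi/4)/2 on |0>, 1/2 + exp(3*I*pi/4)/2 on |1>.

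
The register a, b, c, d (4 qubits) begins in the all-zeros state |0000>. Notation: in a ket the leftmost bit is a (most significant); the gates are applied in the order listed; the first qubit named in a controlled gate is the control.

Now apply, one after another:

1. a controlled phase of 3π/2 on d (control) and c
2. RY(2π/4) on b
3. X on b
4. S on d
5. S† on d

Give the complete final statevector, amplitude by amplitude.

The resulting statevector has amplitude sqrt(2)/2 on |0000>, sqrt(2)/2 on |0100>, and 0 on every other basis state. Key observation: the block from step 4 through step 5 cancels to the identity and can be dropped.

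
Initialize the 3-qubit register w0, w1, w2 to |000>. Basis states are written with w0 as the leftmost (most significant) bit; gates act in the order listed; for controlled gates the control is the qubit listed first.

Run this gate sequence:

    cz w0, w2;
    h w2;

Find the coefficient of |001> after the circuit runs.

The amplitude on |001> is sqrt(2)/2.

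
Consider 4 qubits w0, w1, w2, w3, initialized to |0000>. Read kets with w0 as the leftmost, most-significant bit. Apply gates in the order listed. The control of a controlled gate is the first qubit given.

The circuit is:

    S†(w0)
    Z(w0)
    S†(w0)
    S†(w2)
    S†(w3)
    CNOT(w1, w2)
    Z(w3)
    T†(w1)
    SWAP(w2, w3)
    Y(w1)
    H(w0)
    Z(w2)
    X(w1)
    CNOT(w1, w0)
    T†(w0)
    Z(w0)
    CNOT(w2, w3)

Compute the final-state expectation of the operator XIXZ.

The observable XIXZ averages to 0.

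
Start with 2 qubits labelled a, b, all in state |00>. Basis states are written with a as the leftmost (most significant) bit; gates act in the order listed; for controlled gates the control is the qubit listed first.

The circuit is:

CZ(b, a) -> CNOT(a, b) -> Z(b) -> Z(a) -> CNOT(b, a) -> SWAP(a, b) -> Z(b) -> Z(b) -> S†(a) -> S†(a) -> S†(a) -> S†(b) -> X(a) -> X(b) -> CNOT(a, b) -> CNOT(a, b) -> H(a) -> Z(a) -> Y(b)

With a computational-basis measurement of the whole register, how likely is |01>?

A full measurement returns |01> with probability 0.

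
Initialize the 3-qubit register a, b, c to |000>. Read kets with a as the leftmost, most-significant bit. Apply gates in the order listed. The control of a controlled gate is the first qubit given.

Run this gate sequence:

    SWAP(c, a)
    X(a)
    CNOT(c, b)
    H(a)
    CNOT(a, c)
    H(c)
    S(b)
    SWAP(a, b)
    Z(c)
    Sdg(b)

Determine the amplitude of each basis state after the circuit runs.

The resulting statevector has amplitude 1/2 on |000>, -1/2 on |001>, I/2 on |010>, I/2 on |011>, 0 on |100>, 0 on |101>, 0 on |110>, 0 on |111>.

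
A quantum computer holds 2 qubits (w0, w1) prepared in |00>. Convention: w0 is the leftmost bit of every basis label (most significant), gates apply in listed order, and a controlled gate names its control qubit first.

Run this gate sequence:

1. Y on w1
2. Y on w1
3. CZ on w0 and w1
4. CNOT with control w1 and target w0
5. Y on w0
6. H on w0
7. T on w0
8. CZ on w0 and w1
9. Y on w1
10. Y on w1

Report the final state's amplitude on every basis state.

The final amplitudes are sqrt(2)*I/2 on |00>, 0 on |01>, -sqrt(2)*exp(3*I*pi/4)/2 on |10>, 0 on |11>.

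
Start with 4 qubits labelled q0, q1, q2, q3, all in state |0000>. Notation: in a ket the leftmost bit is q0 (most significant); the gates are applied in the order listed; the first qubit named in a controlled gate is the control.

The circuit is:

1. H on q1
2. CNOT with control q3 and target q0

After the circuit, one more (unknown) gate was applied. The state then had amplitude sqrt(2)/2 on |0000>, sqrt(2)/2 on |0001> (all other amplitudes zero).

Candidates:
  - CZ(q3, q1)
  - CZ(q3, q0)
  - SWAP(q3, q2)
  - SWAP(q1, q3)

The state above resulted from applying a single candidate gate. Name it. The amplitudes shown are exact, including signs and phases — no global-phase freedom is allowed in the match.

The unique candidate consistent with the amplitudes is SWAP(q1, q3).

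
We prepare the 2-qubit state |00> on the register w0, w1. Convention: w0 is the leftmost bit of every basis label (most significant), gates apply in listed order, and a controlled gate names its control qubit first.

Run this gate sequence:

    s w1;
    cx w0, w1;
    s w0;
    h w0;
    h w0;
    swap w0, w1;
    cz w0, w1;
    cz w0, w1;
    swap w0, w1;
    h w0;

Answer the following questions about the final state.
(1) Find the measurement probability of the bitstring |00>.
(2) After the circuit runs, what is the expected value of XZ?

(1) The probability of measuring |00> is 1/2. Key observation: gates 5-10 undo each other exactly, leaving only the rest of the circuit to track.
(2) The expectation value of XZ is 1.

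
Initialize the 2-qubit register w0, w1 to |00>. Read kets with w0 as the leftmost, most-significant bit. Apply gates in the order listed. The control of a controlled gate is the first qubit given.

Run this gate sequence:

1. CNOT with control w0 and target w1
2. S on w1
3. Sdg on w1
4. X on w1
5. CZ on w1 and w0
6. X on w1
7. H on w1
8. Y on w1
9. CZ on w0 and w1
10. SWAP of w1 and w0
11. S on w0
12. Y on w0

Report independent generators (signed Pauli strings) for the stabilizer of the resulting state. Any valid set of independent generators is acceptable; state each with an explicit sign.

The stabilizer group can be generated by -YI, +IZ, among other valid generating sets. Key observation: steps 2-3 multiply out to the identity, so the circuit reduces to the remaining gates.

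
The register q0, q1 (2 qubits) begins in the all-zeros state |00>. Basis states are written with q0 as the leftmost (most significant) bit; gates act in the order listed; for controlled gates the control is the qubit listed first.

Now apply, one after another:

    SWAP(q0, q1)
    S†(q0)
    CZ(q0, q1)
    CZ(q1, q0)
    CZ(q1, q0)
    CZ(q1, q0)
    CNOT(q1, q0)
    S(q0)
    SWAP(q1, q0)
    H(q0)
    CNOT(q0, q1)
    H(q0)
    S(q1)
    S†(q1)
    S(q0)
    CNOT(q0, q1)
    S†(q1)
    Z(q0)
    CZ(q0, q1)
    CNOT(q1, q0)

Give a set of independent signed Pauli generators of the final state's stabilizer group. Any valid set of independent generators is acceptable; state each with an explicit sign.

One valid set of independent stabilizer generators is +YZ, +ZX (any independent generating set of the same group is equally correct).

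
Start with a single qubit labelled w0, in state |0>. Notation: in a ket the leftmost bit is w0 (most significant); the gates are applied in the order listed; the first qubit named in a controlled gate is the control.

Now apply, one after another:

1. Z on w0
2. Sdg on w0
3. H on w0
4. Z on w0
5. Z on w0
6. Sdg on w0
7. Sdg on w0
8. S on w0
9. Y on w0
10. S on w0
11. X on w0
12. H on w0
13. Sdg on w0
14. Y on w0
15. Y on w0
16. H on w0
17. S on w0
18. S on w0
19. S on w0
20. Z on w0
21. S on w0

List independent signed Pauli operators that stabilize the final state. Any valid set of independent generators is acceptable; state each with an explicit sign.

One valid set of independent stabilizer generators is -X (any independent generating set of the same group is equally correct).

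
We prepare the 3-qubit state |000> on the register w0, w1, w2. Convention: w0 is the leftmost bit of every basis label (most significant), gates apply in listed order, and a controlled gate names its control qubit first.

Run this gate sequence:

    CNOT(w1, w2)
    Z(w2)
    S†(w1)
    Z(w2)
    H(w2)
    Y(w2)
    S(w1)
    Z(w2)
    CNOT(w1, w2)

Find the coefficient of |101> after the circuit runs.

|101> carries amplitude 0 in the final state.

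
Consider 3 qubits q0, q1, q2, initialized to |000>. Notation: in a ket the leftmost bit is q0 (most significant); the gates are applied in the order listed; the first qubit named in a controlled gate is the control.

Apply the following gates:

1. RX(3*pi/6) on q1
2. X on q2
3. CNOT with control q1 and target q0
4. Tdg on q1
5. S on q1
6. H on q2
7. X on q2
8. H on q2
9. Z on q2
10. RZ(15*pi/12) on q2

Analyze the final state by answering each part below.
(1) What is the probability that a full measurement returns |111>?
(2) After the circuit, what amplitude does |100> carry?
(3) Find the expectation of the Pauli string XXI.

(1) Outcome |111> occurs with probability 1/2. Key observation: gates 6-9 undo each other exactly, leaving only the rest of the circuit to track.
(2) The final state's coefficient on |100> equals 0.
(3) The expectation value of XXI is sqrt(2)/2.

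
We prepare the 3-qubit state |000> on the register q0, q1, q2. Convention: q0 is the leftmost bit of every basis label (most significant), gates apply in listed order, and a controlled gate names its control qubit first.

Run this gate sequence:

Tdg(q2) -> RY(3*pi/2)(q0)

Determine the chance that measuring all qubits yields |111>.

The probability of measuring |111> is 0.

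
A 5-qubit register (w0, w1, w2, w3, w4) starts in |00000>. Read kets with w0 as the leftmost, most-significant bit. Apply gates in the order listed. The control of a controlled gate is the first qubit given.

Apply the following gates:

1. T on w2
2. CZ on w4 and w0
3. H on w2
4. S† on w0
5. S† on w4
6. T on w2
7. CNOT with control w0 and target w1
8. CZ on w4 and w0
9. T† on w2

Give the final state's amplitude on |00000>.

|00000> carries amplitude sqrt(2)/2 in the final state.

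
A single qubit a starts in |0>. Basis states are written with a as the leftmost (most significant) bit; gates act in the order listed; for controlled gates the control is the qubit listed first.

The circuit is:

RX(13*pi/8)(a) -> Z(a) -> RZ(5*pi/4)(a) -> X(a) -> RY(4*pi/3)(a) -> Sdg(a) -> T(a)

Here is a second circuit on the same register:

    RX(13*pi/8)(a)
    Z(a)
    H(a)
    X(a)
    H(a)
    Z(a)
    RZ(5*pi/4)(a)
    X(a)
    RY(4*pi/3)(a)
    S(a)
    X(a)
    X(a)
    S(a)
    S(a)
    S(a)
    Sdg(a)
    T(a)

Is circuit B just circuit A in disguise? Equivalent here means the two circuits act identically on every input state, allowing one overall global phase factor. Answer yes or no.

Yes: on every input state the two circuits agree up to one overall phase factor.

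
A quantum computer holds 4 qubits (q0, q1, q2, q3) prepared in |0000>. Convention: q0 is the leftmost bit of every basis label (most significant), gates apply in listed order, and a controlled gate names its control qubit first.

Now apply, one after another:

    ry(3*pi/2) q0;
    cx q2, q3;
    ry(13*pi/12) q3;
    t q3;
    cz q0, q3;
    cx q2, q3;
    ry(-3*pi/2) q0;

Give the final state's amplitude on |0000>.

The amplitude on |0000> is -sqrt(sqrt(2) + 2)/4 + sqrt(6 - 3*sqrt(2))/4.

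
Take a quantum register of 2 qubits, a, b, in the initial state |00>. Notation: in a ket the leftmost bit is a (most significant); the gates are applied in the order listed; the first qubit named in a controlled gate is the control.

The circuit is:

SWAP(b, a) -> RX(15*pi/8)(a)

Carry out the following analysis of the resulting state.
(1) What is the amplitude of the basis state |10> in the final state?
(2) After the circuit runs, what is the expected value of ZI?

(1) The final state's coefficient on |10> equals -I*sin(pi/16).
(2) The expectation value of ZI is sqrt(sqrt(2) + 2)/2.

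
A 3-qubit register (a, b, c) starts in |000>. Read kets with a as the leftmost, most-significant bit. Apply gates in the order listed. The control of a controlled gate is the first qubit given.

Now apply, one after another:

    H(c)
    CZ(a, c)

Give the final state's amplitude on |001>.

The final state's coefficient on |001> equals sqrt(2)/2.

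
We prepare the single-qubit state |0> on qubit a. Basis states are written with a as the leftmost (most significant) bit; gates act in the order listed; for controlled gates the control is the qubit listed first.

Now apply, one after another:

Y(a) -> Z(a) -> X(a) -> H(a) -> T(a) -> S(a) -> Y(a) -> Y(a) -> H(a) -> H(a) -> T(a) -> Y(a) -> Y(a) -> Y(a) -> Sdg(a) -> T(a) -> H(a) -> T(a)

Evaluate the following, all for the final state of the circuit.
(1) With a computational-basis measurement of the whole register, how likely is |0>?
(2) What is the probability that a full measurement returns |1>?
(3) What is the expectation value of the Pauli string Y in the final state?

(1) A full measurement returns |0> with probability sqrt(2)/4 + 1/2.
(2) Outcome |1> occurs with probability 1/2 - sqrt(2)/4.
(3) The observable Y averages to 1/2.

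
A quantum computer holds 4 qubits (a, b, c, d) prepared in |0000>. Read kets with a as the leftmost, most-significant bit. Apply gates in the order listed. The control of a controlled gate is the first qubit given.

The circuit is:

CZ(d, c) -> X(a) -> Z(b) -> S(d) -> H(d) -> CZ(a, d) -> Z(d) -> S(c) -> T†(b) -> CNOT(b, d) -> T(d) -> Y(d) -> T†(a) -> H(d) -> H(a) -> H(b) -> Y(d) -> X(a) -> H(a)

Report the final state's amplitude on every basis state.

After the circuit, the state carries amplitude sqrt(2)*(1 - exp(3*I*pi/4))/4 on |1000>, sqrt(2)*(-1 - exp(3*I*pi/4))/4 on |1001>, sqrt(2)*(1 - exp(3*I*pi/4))/4 on |1100>, sqrt(2)*(-1 - exp(3*I*pi/4))/4 on |1101>, and 0 on every other basis state.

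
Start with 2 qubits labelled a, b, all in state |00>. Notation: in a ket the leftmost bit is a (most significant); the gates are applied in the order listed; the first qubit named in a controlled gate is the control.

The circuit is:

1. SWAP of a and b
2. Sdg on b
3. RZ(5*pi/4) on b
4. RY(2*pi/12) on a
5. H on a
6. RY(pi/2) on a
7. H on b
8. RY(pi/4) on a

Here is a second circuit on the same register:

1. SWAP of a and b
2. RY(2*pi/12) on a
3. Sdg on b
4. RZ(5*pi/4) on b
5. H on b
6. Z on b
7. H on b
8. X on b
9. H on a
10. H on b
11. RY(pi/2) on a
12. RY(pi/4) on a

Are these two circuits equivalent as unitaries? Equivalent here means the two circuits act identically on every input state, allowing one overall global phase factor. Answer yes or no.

Yes: on every input state the two circuits agree up to one overall phase factor.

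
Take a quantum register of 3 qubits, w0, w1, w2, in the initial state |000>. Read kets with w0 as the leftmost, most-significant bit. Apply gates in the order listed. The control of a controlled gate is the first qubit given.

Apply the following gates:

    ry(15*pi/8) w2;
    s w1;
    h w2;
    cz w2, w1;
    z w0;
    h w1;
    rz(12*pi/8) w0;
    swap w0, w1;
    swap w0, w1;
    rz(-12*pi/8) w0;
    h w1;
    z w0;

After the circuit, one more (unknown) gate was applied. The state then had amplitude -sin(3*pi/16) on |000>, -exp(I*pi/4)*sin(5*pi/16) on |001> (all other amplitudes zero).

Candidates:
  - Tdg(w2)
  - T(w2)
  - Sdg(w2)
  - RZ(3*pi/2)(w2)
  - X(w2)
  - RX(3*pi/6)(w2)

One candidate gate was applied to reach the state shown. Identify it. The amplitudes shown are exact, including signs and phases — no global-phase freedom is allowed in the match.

It was T(w2) that produced the state shown.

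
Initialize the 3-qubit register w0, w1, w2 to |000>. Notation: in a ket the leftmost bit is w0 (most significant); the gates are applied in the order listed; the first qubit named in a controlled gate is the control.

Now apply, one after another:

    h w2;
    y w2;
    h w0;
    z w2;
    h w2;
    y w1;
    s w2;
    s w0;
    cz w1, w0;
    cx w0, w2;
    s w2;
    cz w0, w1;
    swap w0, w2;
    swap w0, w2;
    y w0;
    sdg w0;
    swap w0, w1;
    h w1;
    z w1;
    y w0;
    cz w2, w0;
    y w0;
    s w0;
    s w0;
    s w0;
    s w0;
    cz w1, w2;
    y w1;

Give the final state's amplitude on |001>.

The amplitude on |001> is 0. Key observation: steps 23-26 multiply out to the identity, so the circuit reduces to the remaining gates.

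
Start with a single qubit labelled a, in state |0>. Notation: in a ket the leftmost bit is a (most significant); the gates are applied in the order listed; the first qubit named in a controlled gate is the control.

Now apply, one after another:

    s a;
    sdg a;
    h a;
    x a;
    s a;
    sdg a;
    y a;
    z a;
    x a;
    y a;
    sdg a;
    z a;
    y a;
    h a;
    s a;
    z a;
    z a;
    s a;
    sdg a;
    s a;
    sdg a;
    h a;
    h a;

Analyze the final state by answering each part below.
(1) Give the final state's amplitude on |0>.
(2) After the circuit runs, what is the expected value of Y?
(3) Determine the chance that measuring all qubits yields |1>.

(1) |0> carries amplitude 1/2 - I/2 in the final state.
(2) The expectation value of Y is 0.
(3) A full measurement returns |1> with probability 1/2.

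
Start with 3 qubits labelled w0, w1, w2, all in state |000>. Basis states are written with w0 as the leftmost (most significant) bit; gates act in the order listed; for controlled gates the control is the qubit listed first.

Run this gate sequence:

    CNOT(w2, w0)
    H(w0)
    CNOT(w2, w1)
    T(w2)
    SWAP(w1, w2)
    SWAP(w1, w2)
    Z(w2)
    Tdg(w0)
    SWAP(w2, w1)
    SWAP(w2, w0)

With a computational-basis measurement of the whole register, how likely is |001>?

A full measurement returns |001> with probability 1/2.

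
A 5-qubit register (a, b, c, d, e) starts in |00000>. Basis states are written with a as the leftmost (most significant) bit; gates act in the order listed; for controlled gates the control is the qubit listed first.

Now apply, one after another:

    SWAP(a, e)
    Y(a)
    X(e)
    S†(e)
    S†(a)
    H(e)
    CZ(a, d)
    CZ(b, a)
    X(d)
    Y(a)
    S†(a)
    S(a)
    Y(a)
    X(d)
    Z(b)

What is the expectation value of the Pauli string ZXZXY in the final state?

The observable ZXZXY averages to 0. Key observation: the block from step 9 through step 14 cancels to the identity and can be dropped.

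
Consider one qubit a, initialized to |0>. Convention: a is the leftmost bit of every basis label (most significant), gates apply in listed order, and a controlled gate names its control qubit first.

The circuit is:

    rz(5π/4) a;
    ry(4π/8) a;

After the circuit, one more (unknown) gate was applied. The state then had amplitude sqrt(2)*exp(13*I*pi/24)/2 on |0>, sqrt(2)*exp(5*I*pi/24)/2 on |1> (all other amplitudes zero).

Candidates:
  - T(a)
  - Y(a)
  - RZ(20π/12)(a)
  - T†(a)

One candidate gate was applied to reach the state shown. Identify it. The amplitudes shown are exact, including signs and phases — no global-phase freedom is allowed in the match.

The unique candidate consistent with the amplitudes is RZ(20π/12)(a).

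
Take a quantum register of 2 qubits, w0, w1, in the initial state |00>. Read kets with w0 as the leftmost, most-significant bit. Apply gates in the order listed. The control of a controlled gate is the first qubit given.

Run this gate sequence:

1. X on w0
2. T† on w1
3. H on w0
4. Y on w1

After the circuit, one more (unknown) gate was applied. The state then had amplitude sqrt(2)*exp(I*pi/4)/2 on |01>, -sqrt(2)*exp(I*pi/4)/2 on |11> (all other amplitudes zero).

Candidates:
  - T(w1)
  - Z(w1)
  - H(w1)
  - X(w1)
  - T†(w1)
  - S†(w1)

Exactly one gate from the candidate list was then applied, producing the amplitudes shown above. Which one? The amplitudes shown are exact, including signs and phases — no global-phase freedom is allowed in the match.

It was T†(w1) that produced the state shown.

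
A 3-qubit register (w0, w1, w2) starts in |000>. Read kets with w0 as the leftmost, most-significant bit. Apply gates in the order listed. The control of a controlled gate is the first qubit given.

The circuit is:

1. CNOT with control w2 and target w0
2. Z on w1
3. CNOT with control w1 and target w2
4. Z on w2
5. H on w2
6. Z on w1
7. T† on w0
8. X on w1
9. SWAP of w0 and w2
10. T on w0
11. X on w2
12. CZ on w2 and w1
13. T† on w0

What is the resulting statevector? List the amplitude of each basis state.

After the circuit, the state carries amplitude -sqrt(2)/2 on |011>, -sqrt(2)/2 on |111>, and 0 on every other basis state.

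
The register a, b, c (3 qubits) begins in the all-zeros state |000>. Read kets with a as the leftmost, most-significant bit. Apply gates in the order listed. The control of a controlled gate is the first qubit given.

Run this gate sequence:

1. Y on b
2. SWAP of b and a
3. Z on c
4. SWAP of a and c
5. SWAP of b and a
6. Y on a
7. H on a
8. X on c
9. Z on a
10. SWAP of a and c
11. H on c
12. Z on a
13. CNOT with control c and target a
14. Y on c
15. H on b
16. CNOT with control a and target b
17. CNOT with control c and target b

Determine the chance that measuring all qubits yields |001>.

A full measurement returns |001> with probability 1/2.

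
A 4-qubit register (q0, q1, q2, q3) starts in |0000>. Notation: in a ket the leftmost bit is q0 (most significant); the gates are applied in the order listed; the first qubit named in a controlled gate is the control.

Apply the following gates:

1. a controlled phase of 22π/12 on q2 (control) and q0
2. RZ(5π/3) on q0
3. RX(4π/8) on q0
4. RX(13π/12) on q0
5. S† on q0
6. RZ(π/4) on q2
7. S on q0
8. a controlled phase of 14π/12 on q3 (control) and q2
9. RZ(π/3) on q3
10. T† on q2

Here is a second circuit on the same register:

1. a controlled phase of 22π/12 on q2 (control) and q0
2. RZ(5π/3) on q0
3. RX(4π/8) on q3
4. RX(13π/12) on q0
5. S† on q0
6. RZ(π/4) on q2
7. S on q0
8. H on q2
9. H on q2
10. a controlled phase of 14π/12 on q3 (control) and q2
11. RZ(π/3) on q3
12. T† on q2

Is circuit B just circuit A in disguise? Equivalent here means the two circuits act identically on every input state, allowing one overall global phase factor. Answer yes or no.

No — the two circuits implement different unitaries, even allowing a global phase.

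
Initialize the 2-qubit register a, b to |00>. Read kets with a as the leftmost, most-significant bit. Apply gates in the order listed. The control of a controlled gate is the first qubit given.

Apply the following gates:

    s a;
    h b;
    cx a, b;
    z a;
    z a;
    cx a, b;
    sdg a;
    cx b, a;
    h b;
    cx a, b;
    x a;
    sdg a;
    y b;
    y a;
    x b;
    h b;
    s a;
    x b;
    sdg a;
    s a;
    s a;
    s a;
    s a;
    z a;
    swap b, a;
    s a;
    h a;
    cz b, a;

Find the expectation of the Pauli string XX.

The expectation value of XX is 1. Key observation: the block from step 20 through step 23 cancels to the identity and can be dropped.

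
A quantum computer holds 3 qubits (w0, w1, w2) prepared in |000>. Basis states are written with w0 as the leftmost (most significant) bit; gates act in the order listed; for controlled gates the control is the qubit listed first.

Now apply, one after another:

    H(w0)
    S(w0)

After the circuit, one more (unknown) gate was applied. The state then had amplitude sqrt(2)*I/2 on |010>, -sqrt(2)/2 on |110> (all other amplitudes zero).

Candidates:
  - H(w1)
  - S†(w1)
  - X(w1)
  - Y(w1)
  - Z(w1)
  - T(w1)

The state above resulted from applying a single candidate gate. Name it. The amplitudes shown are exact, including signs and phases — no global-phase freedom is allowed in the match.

It was Y(w1) that produced the state shown.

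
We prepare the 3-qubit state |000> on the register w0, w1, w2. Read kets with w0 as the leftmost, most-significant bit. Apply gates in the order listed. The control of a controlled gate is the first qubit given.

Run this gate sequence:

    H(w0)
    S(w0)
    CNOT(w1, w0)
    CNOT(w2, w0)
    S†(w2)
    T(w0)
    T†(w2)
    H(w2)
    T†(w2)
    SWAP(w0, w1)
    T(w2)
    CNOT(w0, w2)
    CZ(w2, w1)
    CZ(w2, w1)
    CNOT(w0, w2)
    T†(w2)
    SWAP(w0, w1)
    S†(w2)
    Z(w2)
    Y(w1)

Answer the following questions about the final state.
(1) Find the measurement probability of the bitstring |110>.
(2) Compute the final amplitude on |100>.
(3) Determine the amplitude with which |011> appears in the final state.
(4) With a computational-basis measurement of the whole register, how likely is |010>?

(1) The probability of measuring |110> is 1/4. Key observation: steps 10-17 multiply out to the identity, so the circuit reduces to the remaining gates.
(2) The final state's coefficient on |100> equals 0.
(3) The final state's coefficient on |011> equals exp(3*I*pi/4)/2.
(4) A full measurement returns |010> with probability 1/4.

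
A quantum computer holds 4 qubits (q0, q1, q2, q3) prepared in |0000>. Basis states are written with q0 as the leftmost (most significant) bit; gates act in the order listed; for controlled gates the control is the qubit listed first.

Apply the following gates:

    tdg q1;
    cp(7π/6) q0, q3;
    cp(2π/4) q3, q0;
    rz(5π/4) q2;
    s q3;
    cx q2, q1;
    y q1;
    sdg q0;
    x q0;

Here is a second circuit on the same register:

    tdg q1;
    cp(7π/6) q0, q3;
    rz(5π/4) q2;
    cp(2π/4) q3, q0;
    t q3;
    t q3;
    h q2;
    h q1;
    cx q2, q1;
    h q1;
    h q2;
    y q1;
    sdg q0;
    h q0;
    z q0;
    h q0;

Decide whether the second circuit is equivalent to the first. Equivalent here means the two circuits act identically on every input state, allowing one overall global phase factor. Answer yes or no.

No — the two circuits implement different unitaries, even allowing a global phase.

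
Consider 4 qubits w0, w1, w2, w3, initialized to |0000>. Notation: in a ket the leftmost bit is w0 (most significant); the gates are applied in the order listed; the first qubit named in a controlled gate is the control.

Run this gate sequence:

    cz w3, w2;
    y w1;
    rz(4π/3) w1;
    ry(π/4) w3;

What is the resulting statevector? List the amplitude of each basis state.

After the circuit, the state carries amplitude -sqrt(sqrt(2) + 2)*exp(I*pi/6)/2 on |0100>, -sqrt(2 - sqrt(2))*exp(I*pi/6)/2 on |0101>, and 0 on every other basis state.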